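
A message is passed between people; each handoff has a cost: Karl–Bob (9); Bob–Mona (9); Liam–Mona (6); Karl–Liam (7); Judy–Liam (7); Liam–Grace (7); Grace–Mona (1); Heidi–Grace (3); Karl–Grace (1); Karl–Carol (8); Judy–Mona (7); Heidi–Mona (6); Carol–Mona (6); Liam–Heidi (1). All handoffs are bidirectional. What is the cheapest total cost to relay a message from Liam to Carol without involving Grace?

Checking several routes:
Liam → Karl → Bob → Mona → Carol: 7 + 9 + 9 + 6 = 31
Liam → Judy → Mona → Carol: 7 + 7 + 6 = 20
Liam → Karl → Carol: 7 + 8 = 15
Liam → Heidi → Mona → Carol: 1 + 6 + 6 = 13
Liam → Mona → Carol: 6 + 6 = 12
The minimum is 12.

12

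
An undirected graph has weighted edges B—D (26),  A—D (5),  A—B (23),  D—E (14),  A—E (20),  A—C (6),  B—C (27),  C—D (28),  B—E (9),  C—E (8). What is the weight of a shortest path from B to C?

17

A few of the B→C routes:
B -> E -> D -> A -> C: 9 + 14 + 5 + 6 = 34
B -> A -> C: 23 + 6 = 29
B -> E -> A -> C: 9 + 20 + 6 = 35
B -> C: 27
B -> E -> C: 9 + 8 = 17
Best route has total 17.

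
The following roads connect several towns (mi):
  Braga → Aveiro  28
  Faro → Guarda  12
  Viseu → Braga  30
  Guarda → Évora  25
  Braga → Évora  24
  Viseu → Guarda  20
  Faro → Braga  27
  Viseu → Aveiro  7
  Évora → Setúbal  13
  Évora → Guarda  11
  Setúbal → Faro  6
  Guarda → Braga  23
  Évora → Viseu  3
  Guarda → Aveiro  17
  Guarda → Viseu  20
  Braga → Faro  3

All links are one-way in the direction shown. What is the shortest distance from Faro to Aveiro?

A few of the Faro→Aveiro routes:
Faro -> Guarda -> Aveiro: 12 + 17 = 29
Faro -> Guarda -> Viseu -> Aveiro: 12 + 20 + 7 = 39
Faro -> Guarda -> Évora -> Viseu -> Aveiro: 12 + 25 + 3 + 7 = 47
The minimum is 29 mi.

29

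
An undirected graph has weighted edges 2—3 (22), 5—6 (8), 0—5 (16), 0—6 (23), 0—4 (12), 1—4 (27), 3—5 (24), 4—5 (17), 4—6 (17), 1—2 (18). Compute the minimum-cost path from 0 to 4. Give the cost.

12

Some routes from 0 to 4:
0 -> 6 -> 4: 23 + 17 = 40
0 -> 6 -> 5 -> 4: 23 + 8 + 17 = 48
0 -> 5 -> 6 -> 4: 16 + 8 + 17 = 41
0 -> 4: 12
0 -> 5 -> 3 -> 2 -> 1 -> 4: 16 + 24 + 22 + 18 + 27 = 107
0 -> 5 -> 4: 16 + 17 = 33
The minimum is 12.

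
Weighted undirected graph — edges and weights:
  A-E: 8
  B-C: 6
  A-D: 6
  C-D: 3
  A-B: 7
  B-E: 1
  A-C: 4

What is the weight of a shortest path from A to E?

Routes from A to E:
A → D → C → B → E: 6 + 3 + 6 + 1 = 16
A → B → E: 7 + 1 = 8
A → E: 8
A → C → B → E: 4 + 6 + 1 = 11
Shortest: 8.

8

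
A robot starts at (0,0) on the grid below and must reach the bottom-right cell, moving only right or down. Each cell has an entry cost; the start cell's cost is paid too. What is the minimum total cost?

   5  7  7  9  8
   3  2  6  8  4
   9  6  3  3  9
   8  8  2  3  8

32

Path (0,0) -> (1,0) -> (1,1) -> (1,2) -> (2,2) -> (3,2) -> (3,3) -> (3,4): 5 + 3 + 2 + 6 + 3 + 2 + 3 + 8 = 32.
(Top row then right column would cost 57.)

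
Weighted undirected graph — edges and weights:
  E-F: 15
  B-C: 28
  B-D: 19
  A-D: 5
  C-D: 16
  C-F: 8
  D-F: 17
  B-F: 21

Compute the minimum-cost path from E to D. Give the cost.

32

Paths from E to D:
E → F → D: 15 + 17 = 32
E → F → B → D: 15 + 21 + 19 = 55
E → F → C → B → D: 15 + 8 + 28 + 19 = 70
E → F → B → C → D: 15 + 21 + 28 + 16 = 80
E → F → C → D: 15 + 8 + 16 = 39
Best route has total 32.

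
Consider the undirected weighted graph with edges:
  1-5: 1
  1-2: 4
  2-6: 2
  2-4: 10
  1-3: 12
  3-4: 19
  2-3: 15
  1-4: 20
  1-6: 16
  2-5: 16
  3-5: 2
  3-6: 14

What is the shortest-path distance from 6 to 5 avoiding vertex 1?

16

Comparing a few candidate routes:
6 - 2 - 4 - 3 - 5: 2 + 10 + 19 + 2 = 33
6 - 2 - 3 - 5: 2 + 15 + 2 = 19
6 - 3 - 5: 14 + 2 = 16
6 - 2 - 5: 2 + 16 = 18
Best route has total 16.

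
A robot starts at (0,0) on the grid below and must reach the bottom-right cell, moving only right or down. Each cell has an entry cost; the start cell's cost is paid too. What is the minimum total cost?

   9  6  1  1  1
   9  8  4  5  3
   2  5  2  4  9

Best path: r0c0 -> r0c1 -> r0c2 -> r0c3 -> r0c4 -> r1c4 -> r2c4
Cost: 9 + 6 + 1 + 1 + 1 + 3 + 9 = 30

30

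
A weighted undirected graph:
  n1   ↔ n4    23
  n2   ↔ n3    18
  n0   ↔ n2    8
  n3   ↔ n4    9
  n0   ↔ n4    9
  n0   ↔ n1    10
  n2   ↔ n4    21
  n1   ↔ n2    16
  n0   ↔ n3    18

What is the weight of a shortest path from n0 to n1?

10

Comparing a few candidate routes:
n0 - n1: 10
n0 - n4 - n2 - n1: 9 + 21 + 16 = 46
n0 - n2 - n1: 8 + 16 = 24
n0 - n4 - n1: 9 + 23 = 32
Shortest: 10.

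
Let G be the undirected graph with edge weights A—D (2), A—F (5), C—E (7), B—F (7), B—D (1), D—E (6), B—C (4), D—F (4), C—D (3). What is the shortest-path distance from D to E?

Comparing a few candidate routes:
D - B - C - E: 1 + 4 + 7 = 12
D - E: 6
D - C - E: 3 + 7 = 10
Shortest: 6.

6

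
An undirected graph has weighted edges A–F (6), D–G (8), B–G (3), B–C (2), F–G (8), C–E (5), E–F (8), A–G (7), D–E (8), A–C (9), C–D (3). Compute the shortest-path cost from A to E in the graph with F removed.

14

A few of the A→E routes:
A→C→E: 9 + 5 = 14
A→G→B→C→E: 7 + 3 + 2 + 5 = 17
A→C→D→E: 9 + 3 + 8 = 20
Shortest: 14.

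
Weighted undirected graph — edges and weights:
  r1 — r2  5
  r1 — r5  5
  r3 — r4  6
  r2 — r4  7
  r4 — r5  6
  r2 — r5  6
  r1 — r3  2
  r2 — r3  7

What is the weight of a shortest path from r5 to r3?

7

Checking several routes:
r5 - r2 - r1 - r3: 6 + 5 + 2 = 13
r5 - r4 - r3: 6 + 6 = 12
r5 - r1 - r3: 5 + 2 = 7
The minimum is 7.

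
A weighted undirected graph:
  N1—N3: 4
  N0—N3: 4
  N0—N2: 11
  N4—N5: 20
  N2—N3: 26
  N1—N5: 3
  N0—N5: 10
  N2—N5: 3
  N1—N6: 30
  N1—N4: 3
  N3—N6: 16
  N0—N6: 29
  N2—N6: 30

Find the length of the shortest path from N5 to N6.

23

A few of the N5→N6 routes:
N5→N1→N6: 3 + 30 = 33
N5→N1→N3→N6: 3 + 4 + 16 = 23
N5→N0→N3→N6: 10 + 4 + 16 = 30
N5→N2→N6: 3 + 30 = 33
N5→N2→N0→N3→N6: 3 + 11 + 4 + 16 = 34
Shortest: 23.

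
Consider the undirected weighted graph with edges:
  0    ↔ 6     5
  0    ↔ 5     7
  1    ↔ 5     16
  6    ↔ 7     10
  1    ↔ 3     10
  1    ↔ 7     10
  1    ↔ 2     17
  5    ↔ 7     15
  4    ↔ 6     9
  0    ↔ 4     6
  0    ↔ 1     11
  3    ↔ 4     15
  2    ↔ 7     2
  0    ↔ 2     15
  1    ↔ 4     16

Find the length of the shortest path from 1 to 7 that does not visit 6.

Some routes from 1 to 7 avoiding 6:
1→7: 10
1→2→7: 17 + 2 = 19
1→0→2→7: 11 + 15 + 2 = 28
Best route has total 10.

10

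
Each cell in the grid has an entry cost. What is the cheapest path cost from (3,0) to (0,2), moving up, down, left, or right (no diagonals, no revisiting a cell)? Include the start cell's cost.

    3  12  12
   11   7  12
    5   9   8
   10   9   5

Cheapest: (3,0) -> (2,0) -> (1,0) -> (0,0) -> (0,1) -> (0,2)
  10 + 5 + 11 + 3 + 12 + 12 = 53

53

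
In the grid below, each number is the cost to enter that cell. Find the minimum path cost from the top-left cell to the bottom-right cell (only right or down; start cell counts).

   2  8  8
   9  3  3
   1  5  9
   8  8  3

28

Best path: (0,0) (0,1) (1,1) (1,2) (2,2) (3,2)
Cost: 2 + 8 + 3 + 3 + 9 + 3 = 28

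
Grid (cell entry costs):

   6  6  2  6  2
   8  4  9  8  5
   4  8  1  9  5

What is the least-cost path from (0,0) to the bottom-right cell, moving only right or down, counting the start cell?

Take r0c0 → r0c1 → r0c2 → r0c3 → r0c4 → r1c4 → r2c4 for a total of 6 + 6 + 2 + 6 + 2 + 5 + 5 = 32.

32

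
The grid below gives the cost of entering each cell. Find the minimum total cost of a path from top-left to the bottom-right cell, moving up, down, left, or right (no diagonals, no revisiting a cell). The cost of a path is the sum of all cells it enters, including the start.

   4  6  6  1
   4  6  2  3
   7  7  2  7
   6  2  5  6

29

Path [0,0] → [1,0] → [1,1] → [1,2] → [2,2] → [3,2] → [3,3]: 4 + 4 + 6 + 2 + 2 + 5 + 6 = 29.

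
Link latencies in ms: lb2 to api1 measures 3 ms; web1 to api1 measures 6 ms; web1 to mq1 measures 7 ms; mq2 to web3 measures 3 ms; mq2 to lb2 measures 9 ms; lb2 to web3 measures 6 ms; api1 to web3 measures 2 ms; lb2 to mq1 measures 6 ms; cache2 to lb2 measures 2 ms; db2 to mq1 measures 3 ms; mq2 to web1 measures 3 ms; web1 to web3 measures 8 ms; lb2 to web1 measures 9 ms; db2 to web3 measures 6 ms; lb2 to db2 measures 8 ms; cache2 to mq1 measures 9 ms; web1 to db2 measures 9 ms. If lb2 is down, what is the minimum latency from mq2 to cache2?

A few of the mq2→cache2 routes:
mq2-web1-db2-mq1-cache2: 3 + 9 + 3 + 9 = 24
mq2-web1-mq1-cache2: 3 + 7 + 9 = 19
mq2-web3-db2-mq1-cache2: 3 + 6 + 3 + 9 = 21
mq2-web3-api1-web1-mq1-cache2: 3 + 2 + 6 + 7 + 9 = 27
mq2-web3-web1-mq1-cache2: 3 + 8 + 7 + 9 = 27
mq2-web1-web3-db2-mq1-cache2: 3 + 8 + 6 + 3 + 9 = 29
Shortest: 19 ms.

19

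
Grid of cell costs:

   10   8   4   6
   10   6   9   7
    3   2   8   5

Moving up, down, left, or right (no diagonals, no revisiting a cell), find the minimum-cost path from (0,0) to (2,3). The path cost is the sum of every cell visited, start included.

38

Best path: (0,0) (1,0) (2,0) (2,1) (2,2) (2,3)
Cost: 10 + 10 + 3 + 2 + 8 + 5 = 38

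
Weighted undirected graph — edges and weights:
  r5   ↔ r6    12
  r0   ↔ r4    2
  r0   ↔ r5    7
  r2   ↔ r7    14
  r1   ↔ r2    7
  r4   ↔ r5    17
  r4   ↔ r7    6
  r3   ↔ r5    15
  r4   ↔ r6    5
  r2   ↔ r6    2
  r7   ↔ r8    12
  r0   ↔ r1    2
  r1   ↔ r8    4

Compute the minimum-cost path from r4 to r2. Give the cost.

7

A few of the r4→r2 routes:
r4 - r0 - r1 - r2: 2 + 2 + 7 = 11
r4 - r7 - r2: 6 + 14 = 20
r4 - r6 - r2: 5 + 2 = 7
r4 - r0 - r5 - r6 - r2: 2 + 7 + 12 + 2 = 23
The minimum is 7.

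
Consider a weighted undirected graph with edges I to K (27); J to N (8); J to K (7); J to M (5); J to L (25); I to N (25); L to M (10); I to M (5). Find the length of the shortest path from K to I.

17

Candidate routes:
K → I: 27
K → J → L → M → I: 7 + 25 + 10 + 5 = 47
K → J → N → I: 7 + 8 + 25 = 40
K → J → M → I: 7 + 5 + 5 = 17
Shortest: 17.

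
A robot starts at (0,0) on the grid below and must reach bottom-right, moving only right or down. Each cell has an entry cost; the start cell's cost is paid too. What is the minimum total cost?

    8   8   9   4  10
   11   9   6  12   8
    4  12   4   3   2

Cheapest: r0c0 -> r0c1 -> r0c2 -> r1c2 -> r2c2 -> r2c3 -> r2c4
  8 + 8 + 9 + 6 + 4 + 3 + 2 = 40

40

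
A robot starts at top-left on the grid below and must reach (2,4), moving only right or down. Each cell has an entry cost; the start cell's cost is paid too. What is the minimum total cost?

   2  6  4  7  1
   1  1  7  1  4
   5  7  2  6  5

21

Best path: [0,0]→[1,0]→[1,1]→[1,2]→[1,3]→[1,4]→[2,4]
Cost: 2 + 1 + 1 + 7 + 1 + 4 + 5 = 21
(Top row then right column would cost 29.)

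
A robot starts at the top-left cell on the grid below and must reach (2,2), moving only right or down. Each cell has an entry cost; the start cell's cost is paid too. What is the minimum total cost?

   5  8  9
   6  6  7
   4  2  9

Best path: r0c0 → r1c0 → r2c0 → r2c1 → r2c2
Cost: 5 + 6 + 4 + 2 + 9 = 26

26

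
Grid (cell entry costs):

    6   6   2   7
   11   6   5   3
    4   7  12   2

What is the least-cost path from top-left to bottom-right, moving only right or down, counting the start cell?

24

One optimal route is r0c0 → r0c1 → r0c2 → r1c2 → r1c3 → r2c3.
Its cost is 6 + 6 + 2 + 5 + 3 + 2 = 24.
(Top row then right column would cost 26.)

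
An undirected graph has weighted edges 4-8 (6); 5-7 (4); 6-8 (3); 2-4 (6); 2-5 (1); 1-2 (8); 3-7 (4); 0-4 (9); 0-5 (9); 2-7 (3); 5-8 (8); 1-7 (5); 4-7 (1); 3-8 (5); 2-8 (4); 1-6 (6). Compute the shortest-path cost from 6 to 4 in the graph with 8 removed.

Some routes from 6 to 4 avoiding 8:
6-1-7-5-2-4: 6 + 5 + 4 + 1 + 6 = 22
6-1-2-7-4: 6 + 8 + 3 + 1 = 18
6-1-2-5-7-4: 6 + 8 + 1 + 4 + 1 = 20
6-1-2-4: 6 + 8 + 6 = 20
6-1-7-2-4: 6 + 5 + 3 + 6 = 20
6-1-7-4: 6 + 5 + 1 = 12
The minimum is 12.

12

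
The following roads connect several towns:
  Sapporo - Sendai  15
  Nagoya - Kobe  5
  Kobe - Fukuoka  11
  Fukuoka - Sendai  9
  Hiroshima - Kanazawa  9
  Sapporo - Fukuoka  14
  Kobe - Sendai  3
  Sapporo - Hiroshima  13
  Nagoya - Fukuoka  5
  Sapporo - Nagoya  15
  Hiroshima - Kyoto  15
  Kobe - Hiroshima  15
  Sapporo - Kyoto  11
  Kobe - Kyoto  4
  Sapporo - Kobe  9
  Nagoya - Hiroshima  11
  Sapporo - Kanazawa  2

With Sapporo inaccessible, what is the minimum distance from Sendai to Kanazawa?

Some routes from Sendai to Kanazawa avoiding Sapporo:
Sendai → Fukuoka → Nagoya → Kobe → Hiroshima → Kanazawa: 9 + 5 + 5 + 15 + 9 = 43
Sendai → Kobe → Hiroshima → Kanazawa: 3 + 15 + 9 = 27
Sendai → Kobe → Kyoto → Hiroshima → Kanazawa: 3 + 4 + 15 + 9 = 31
Sendai → Fukuoka → Nagoya → Hiroshima → Kanazawa: 9 + 5 + 11 + 9 = 34
Sendai → Kobe → Fukuoka → Nagoya → Hiroshima → Kanazawa: 3 + 11 + 5 + 11 + 9 = 39
Sendai → Kobe → Nagoya → Hiroshima → Kanazawa: 3 + 5 + 11 + 9 = 28
Shortest: 27.

27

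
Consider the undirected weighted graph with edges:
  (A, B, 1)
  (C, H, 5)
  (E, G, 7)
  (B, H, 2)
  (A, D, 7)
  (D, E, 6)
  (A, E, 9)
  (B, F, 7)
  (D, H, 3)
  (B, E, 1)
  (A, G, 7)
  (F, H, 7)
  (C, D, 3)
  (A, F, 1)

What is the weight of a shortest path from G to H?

10

Comparing a few candidate routes:
G -> E -> B -> H: 7 + 1 + 2 = 10
G -> A -> F -> H: 7 + 1 + 7 = 15
G -> A -> B -> H: 7 + 1 + 2 = 10
Shortest: 10.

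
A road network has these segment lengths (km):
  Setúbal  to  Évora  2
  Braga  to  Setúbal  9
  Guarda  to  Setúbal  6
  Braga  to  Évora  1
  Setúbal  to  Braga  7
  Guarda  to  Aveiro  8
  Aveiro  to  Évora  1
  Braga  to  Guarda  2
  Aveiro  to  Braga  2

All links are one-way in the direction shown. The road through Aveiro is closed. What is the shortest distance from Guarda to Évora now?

Routes from Guarda to Évora avoiding Aveiro:
Guarda → Setúbal → Évora: 6 + 2 = 8
Guarda → Setúbal → Braga → Évora: 6 + 7 + 1 = 14
Shortest: 8 km.

8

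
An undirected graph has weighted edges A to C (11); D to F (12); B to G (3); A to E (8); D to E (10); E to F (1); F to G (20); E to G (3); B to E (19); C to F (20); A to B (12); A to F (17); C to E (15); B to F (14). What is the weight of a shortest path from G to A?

Comparing a few candidate routes:
G → B → A: 3 + 12 = 15
G → E → A: 3 + 8 = 11
G → B → F → E → A: 3 + 14 + 1 + 8 = 26
G → E → F → A: 3 + 1 + 17 = 21
G → F → E → A: 20 + 1 + 8 = 29
The minimum is 11.

11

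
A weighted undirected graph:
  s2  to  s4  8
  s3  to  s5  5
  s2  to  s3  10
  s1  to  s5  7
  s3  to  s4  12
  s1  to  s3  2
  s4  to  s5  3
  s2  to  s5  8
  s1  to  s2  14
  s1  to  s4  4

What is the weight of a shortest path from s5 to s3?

5

A few of the s5→s3 routes:
s5 -> s4 -> s1 -> s3: 3 + 4 + 2 = 9
s5 -> s4 -> s3: 3 + 12 = 15
s5 -> s3: 5
s5 -> s2 -> s3: 8 + 10 = 18
s5 -> s1 -> s3: 7 + 2 = 9
The minimum is 5.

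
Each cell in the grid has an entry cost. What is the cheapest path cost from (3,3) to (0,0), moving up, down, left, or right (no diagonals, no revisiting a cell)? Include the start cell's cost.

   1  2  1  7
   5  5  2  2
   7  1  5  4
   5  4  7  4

16

Path (3,3) -> (2,3) -> (1,3) -> (1,2) -> (0,2) -> (0,1) -> (0,0): 4 + 4 + 2 + 2 + 1 + 2 + 1 = 16.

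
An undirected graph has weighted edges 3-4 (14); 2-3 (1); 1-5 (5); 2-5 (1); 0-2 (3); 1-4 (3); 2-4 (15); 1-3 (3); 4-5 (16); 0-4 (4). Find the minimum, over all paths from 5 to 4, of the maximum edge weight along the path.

Comparing a few candidate routes:
5→2→0→4: max(1, 3, 4) = 4
5→2→3→1→4: max(1, 1, 3, 3) = 3
5→1→4: max(5, 3) = 5
Best route has worst link 3.

3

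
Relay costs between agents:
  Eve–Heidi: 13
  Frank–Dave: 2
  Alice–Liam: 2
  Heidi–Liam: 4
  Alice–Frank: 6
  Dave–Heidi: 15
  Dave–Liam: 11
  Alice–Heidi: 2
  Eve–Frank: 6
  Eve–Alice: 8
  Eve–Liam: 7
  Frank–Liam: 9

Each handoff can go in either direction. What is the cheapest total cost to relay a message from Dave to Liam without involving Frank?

Checking several routes:
Dave-Liam: 11
Dave-Heidi-Alice-Liam: 15 + 2 + 2 = 19
Dave-Heidi-Liam: 15 + 4 = 19
Shortest: 11.

11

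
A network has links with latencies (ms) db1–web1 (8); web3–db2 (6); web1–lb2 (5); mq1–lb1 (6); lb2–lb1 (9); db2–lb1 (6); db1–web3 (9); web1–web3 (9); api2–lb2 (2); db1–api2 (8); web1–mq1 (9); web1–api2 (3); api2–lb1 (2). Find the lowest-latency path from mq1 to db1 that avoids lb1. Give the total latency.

17

Paths from mq1 to db1 avoiding lb1:
mq1 -> web1 -> lb2 -> api2 -> db1: 9 + 5 + 2 + 8 = 24
mq1 -> web1 -> web3 -> db1: 9 + 9 + 9 = 27
mq1 -> web1 -> db1: 9 + 8 = 17
mq1 -> web1 -> api2 -> db1: 9 + 3 + 8 = 20
The minimum is 17 ms.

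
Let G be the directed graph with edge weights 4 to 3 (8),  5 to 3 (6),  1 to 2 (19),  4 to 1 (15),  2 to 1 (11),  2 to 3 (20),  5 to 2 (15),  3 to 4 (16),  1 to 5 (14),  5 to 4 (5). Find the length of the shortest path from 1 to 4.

19

Checking several routes:
1 → 5 → 3 → 4: 14 + 6 + 16 = 36
1 → 2 → 3 → 4: 19 + 20 + 16 = 55
1 → 5 → 4: 14 + 5 = 19
Best route has total 19.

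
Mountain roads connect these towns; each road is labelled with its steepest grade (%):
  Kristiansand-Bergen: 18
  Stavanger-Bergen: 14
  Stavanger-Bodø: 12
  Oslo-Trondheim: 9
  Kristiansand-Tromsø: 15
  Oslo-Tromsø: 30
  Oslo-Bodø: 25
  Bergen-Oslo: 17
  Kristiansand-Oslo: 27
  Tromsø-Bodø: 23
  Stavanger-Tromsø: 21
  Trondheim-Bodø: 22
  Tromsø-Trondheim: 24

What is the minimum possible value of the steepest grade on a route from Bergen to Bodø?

14

A few of the Bergen→Bodø routes:
Bergen-Oslo-Trondheim-Tromsø-Bodø: max(17, 9, 24, 23) = 24
Bergen-Stavanger-Tromsø-Bodø: max(14, 21, 23) = 23
Bergen-Kristiansand-Tromsø-Bodø: max(18, 15, 23) = 23
Bergen-Oslo-Trondheim-Bodø: max(17, 9, 22) = 22
Bergen-Stavanger-Bodø: max(14, 12) = 14
Bergen-Kristiansand-Tromsø-Stavanger-Bodø: max(18, 15, 21, 12) = 21
The minimum achievable maximum is 14%.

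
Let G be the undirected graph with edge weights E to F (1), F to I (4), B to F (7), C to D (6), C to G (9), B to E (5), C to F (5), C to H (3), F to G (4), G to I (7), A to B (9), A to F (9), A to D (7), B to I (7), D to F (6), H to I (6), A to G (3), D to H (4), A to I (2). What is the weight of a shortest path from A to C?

11

Some routes from A to C:
A -> I -> H -> C: 2 + 6 + 3 = 11
A -> I -> F -> C: 2 + 4 + 5 = 11
A -> G -> F -> C: 3 + 4 + 5 = 12
A -> G -> C: 3 + 9 = 12
Best route has total 11.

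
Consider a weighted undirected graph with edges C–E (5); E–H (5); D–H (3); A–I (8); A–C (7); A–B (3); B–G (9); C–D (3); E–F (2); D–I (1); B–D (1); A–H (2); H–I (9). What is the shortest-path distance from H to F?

A few of the H→F routes:
H→D→C→E→F: 3 + 3 + 5 + 2 = 13
H→E→F: 5 + 2 = 7
H→A→C→E→F: 2 + 7 + 5 + 2 = 16
Best route has total 7.

7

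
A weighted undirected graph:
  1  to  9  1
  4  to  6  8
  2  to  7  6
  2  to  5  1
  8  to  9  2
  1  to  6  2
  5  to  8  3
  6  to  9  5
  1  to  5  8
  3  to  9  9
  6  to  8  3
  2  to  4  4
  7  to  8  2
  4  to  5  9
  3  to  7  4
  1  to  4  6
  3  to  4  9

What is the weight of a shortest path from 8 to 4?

Checking several routes:
8-6-1-4: 3 + 2 + 6 = 11
8-9-1-4: 2 + 1 + 6 = 9
8-5-2-4: 3 + 1 + 4 = 8
8-7-2-4: 2 + 6 + 4 = 12
8-6-4: 3 + 8 = 11
8-5-4: 3 + 9 = 12
Best route has total 8.

8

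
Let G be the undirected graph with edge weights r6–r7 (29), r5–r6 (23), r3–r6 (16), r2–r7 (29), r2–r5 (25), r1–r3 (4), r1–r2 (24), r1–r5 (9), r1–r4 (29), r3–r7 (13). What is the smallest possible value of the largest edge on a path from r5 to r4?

Comparing a few candidate routes:
r5 -> r6 -> r3 -> r1 -> r4: max(23, 16, 4, 29) = 29
r5 -> r6 -> r7 -> r2 -> r1 -> r4: max(23, 29, 29, 24, 29) = 29
r5 -> r6 -> r3 -> r7 -> r2 -> r1 -> r4: max(23, 16, 13, 29, 24, 29) = 29
r5 -> r6 -> r7 -> r3 -> r1 -> r4: max(23, 29, 13, 4, 29) = 29
Smallest bottleneck: 29.

29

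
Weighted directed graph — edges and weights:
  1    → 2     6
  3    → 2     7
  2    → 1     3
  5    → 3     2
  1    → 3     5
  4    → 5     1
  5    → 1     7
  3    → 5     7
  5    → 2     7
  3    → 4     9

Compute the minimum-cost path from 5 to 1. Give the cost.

7

Routes from 5 to 1:
5→1: 7
5→3→2→1: 2 + 7 + 3 = 12
5→2→1: 7 + 3 = 10
Shortest: 7.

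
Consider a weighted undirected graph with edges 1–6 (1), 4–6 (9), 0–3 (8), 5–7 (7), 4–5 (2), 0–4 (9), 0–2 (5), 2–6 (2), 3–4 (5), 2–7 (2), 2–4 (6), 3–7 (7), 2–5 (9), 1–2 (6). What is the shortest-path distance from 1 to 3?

12

Comparing a few candidate routes:
1 → 6 → 2 → 7 → 3: 1 + 2 + 2 + 7 = 12
1 → 6 → 4 → 3: 1 + 9 + 5 = 15
1 → 2 → 7 → 3: 6 + 2 + 7 = 15
1 → 6 → 2 → 4 → 3: 1 + 2 + 6 + 5 = 14
The minimum is 12.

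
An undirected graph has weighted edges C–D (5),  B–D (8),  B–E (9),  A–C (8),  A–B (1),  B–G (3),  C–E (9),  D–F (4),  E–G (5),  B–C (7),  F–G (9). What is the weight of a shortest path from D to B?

Some routes from D to B:
D-B: 8
D-C-B: 5 + 7 = 12
D-C-A-B: 5 + 8 + 1 = 14
D-C-E-G-B: 5 + 9 + 5 + 3 = 22
D-C-E-B: 5 + 9 + 9 = 23
D-F-G-B: 4 + 9 + 3 = 16
Shortest: 8.

8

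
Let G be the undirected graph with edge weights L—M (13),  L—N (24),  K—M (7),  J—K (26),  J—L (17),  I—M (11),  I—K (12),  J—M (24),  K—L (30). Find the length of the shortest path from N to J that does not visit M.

41

Candidate routes:
N-L-J: 24 + 17 = 41
N-L-K-J: 24 + 30 + 26 = 80
The minimum is 41.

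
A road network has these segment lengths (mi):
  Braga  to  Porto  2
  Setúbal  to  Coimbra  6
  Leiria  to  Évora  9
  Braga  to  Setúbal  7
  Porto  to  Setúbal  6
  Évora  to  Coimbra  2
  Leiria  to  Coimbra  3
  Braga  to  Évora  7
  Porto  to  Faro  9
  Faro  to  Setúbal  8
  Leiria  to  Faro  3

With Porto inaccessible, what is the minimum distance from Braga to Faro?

15

Some routes from Braga to Faro avoiding Porto:
Braga-Évora-Coimbra-Setúbal-Faro: 7 + 2 + 6 + 8 = 23
Braga-Setúbal-Coimbra-Leiria-Faro: 7 + 6 + 3 + 3 = 19
Braga-Évora-Leiria-Faro: 7 + 9 + 3 = 19
Braga-Évora-Coimbra-Leiria-Faro: 7 + 2 + 3 + 3 = 15
Braga-Setúbal-Faro: 7 + 8 = 15
Best route has total 15 mi.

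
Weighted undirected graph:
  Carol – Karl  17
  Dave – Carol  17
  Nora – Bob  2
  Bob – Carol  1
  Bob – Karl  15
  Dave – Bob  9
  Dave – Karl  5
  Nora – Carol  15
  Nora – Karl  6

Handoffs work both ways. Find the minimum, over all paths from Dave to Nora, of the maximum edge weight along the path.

Comparing a few candidate routes:
Dave → Karl → Nora: max(5, 6) = 6
Dave → Bob → Nora: max(9, 2) = 9
Dave → Bob → Carol → Nora: max(9, 1, 15) = 15
Best route has worst link 6.

6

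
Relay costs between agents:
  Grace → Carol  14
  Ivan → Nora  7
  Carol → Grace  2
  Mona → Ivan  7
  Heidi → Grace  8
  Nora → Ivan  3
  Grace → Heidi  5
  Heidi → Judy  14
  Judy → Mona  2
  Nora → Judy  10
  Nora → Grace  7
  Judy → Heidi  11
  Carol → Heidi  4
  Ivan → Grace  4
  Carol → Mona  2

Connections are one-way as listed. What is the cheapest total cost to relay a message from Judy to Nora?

Candidate routes:
Judy→Heidi→Grace→Carol→Mona→Ivan→Nora: 11 + 8 + 14 + 2 + 7 + 7 = 49
Judy→Mona→Ivan→Nora: 2 + 7 + 7 = 16
The minimum is 16.

16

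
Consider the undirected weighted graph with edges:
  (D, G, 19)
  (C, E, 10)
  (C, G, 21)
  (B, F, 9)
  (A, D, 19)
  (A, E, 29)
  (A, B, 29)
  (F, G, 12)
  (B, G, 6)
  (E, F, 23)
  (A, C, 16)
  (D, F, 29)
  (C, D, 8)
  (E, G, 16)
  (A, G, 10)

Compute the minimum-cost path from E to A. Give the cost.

A few of the E→A routes:
E - C - A: 10 + 16 = 26
E - C - G - A: 10 + 21 + 10 = 41
E - A: 29
E - C - D - A: 10 + 8 + 19 = 37
E - G - A: 16 + 10 = 26
Best route has total 26.

26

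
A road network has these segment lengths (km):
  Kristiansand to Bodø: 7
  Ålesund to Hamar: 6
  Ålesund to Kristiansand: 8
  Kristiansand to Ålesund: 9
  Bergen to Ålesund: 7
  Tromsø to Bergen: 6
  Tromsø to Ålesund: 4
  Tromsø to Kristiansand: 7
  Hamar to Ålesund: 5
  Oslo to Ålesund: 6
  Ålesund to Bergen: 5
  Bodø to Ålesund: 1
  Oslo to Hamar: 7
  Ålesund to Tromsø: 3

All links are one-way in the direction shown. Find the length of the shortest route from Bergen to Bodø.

Paths from Bergen to Bodø:
Bergen -> Ålesund -> Kristiansand -> Bodø: 7 + 8 + 7 = 22
Bergen -> Ålesund -> Tromsø -> Kristiansand -> Bodø: 7 + 3 + 7 + 7 = 24
Best route has total 22 km.

22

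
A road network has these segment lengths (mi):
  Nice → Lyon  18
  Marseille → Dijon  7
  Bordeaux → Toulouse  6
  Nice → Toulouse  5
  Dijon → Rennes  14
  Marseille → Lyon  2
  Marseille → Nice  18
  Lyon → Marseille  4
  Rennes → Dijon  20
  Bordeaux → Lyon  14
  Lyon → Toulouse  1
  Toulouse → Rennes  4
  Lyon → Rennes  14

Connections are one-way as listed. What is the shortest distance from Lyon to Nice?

Candidate routes:
Lyon → Marseille → Nice: 4 + 18 = 22
Shortest: 22 mi.

22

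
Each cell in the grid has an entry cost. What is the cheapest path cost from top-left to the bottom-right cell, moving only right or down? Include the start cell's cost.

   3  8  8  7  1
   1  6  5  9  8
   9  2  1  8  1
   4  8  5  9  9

One optimal route is [0,0] → [1,0] → [1,1] → [2,1] → [2,2] → [2,3] → [2,4] → [3,4].
Its cost is 3 + 1 + 6 + 2 + 1 + 8 + 1 + 9 = 31.
For comparison, the top-then-right route costs 45.

31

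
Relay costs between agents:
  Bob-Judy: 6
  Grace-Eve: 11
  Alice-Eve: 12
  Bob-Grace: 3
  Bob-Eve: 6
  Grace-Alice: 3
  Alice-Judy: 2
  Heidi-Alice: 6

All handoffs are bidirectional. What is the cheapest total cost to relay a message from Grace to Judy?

Routes from Grace to Judy:
Grace -> Alice -> Judy: 3 + 2 = 5
Grace -> Eve -> Bob -> Judy: 11 + 6 + 6 = 23
Grace -> Alice -> Eve -> Bob -> Judy: 3 + 12 + 6 + 6 = 27
Grace -> Bob -> Judy: 3 + 6 = 9
Grace -> Eve -> Alice -> Judy: 11 + 12 + 2 = 25
Grace -> Bob -> Eve -> Alice -> Judy: 3 + 6 + 12 + 2 = 23
Shortest: 5.

5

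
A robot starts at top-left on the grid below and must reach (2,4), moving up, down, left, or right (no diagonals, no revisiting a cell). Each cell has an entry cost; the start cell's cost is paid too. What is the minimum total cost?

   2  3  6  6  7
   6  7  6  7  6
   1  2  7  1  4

Best path: [0,0]→[1,0]→[2,0]→[2,1]→[2,2]→[2,3]→[2,4]
Cost: 2 + 6 + 1 + 2 + 7 + 1 + 4 = 23

23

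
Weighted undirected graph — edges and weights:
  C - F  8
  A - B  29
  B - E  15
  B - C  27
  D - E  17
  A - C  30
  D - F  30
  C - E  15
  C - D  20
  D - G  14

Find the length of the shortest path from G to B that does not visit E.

61

Routes from G to B avoiding E:
G - D - C - A - B: 14 + 20 + 30 + 29 = 93
G - D - F - C - B: 14 + 30 + 8 + 27 = 79
G - D - C - B: 14 + 20 + 27 = 61
G - D - F - C - A - B: 14 + 30 + 8 + 30 + 29 = 111
Best route has total 61.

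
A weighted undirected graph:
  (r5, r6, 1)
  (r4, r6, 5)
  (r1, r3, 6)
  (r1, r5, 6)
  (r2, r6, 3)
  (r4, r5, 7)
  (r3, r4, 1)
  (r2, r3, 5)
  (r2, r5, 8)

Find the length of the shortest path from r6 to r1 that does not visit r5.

Routes from r6 to r1 avoiding r5:
r6-r2-r3-r1: 3 + 5 + 6 = 14
r6-r4-r3-r1: 5 + 1 + 6 = 12
Shortest: 12.

12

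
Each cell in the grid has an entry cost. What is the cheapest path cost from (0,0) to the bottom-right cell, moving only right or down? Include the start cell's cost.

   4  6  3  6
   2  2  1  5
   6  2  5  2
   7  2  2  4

Path r0c0→r1c0→r1c1→r2c1→r3c1→r3c2→r3c3: 4 + 2 + 2 + 2 + 2 + 2 + 4 = 18.

18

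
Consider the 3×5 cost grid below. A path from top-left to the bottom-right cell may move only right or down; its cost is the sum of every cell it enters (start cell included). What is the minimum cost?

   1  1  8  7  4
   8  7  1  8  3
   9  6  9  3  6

27

Cheapest: (0,0) (0,1) (1,1) (1,2) (1,3) (1,4) (2,4)
  1 + 1 + 7 + 1 + 8 + 3 + 6 = 27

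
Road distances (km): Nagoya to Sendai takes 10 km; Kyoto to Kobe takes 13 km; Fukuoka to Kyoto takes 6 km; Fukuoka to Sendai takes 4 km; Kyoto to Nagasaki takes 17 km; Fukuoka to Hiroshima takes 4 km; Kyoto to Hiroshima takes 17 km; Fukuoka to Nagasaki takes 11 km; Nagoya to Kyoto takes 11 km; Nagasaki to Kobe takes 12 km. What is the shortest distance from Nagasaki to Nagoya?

Comparing a few candidate routes:
Nagasaki-Fukuoka-Sendai-Nagoya: 11 + 4 + 10 = 25
Nagasaki-Fukuoka-Kyoto-Nagoya: 11 + 6 + 11 = 28
Nagasaki-Kyoto-Nagoya: 17 + 11 = 28
Nagasaki-Kobe-Kyoto-Nagoya: 12 + 13 + 11 = 36
The minimum is 25 km.

25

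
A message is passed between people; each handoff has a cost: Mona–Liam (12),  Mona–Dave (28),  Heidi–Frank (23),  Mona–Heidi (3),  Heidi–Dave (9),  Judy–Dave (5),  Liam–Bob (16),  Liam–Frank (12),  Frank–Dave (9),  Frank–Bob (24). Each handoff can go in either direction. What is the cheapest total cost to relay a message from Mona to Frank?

21

Some routes from Mona to Frank:
Mona -> Liam -> Frank: 12 + 12 = 24
Mona -> Heidi -> Frank: 3 + 23 = 26
Mona -> Heidi -> Dave -> Frank: 3 + 9 + 9 = 21
The minimum is 21.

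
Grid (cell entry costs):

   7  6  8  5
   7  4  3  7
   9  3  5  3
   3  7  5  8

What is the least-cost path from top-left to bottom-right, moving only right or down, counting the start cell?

One optimal route is (0,0)→(0,1)→(1,1)→(1,2)→(2,2)→(2,3)→(3,3).
Its cost is 7 + 6 + 4 + 3 + 5 + 3 + 8 = 36.
(Top row then right column would cost 44.)

36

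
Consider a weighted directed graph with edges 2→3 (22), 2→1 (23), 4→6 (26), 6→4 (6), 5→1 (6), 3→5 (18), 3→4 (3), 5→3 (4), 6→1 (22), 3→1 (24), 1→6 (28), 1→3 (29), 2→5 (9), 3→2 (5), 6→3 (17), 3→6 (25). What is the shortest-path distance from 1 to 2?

Paths from 1 to 2:
1→6→3→2: 28 + 17 + 5 = 50
1→3→2: 29 + 5 = 34
The minimum is 34.

34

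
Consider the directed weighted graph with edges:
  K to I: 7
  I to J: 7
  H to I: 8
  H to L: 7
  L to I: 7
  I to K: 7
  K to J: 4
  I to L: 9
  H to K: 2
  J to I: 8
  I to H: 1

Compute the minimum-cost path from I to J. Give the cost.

7

Routes from I to J:
I → H → K → J: 1 + 2 + 4 = 7
I → J: 7
I → K → J: 7 + 4 = 11
The minimum is 7.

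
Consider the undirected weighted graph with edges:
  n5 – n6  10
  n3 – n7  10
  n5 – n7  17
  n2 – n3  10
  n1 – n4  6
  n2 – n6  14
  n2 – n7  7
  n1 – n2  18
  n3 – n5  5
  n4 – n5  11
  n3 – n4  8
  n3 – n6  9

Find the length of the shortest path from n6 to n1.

A few of the n6→n1 routes:
n6 -> n5 -> n3 -> n4 -> n1: 10 + 5 + 8 + 6 = 29
n6 -> n5 -> n4 -> n1: 10 + 11 + 6 = 27
n6 -> n2 -> n1: 14 + 18 = 32
n6 -> n3 -> n4 -> n1: 9 + 8 + 6 = 23
n6 -> n3 -> n5 -> n4 -> n1: 9 + 5 + 11 + 6 = 31
The minimum is 23.

23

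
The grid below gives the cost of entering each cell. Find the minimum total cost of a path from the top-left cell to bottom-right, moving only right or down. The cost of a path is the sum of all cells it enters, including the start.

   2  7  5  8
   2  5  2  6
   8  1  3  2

One optimal route is [0,0] [1,0] [1,1] [2,1] [2,2] [2,3].
Its cost is 2 + 2 + 5 + 1 + 3 + 2 = 15.

15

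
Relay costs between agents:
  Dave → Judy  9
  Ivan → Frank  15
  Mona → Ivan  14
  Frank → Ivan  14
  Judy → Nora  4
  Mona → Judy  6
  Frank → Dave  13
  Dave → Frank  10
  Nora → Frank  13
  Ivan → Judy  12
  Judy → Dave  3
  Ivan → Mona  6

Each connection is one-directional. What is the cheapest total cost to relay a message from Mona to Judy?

6

Routes from Mona to Judy:
Mona-Ivan-Frank-Dave-Judy: 14 + 15 + 13 + 9 = 51
Mona-Ivan-Judy: 14 + 12 = 26
Mona-Judy: 6
The minimum is 6.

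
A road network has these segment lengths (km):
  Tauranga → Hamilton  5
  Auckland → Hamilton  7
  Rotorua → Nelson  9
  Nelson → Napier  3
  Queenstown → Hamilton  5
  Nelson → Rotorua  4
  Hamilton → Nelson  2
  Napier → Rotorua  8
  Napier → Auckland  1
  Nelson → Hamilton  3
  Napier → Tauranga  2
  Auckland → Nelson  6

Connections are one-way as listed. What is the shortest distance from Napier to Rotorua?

8

Checking several routes:
Napier-Tauranga-Hamilton-Nelson-Rotorua: 2 + 5 + 2 + 4 = 13
Napier-Auckland-Nelson-Rotorua: 1 + 6 + 4 = 11
Napier-Rotorua: 8
The minimum is 8 km.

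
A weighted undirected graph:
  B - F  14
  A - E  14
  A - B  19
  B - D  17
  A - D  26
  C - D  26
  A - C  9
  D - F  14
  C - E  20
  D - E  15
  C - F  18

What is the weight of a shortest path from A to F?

27

A few of the A→F routes:
A-B-D-F: 19 + 17 + 14 = 50
A-E-D-F: 14 + 15 + 14 = 43
A-D-F: 26 + 14 = 40
A-B-F: 19 + 14 = 33
A-C-F: 9 + 18 = 27
A-C-D-F: 9 + 26 + 14 = 49
Shortest: 27.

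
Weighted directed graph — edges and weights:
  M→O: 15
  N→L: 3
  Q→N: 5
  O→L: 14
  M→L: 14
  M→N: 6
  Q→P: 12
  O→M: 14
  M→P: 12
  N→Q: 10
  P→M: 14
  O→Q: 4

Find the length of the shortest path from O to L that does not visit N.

Paths from O to L avoiding N:
O -> Q -> P -> M -> L: 4 + 12 + 14 + 14 = 44
O -> L: 14
O -> M -> L: 14 + 14 = 28
Best route has total 14.

14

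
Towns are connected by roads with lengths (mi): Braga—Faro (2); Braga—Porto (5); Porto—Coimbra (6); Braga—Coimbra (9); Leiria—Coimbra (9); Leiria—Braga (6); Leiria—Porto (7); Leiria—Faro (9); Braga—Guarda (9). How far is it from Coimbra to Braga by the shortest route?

9

Some routes from Coimbra to Braga:
Coimbra - Porto - Leiria - Braga: 6 + 7 + 6 = 19
Coimbra - Leiria - Braga: 9 + 6 = 15
Coimbra - Porto - Braga: 6 + 5 = 11
Coimbra - Braga: 9
Best route has total 9 mi.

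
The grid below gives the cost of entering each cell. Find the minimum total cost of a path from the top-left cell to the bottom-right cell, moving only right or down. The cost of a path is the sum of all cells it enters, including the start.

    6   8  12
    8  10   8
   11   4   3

Path (0,0) → (0,1) → (1,1) → (2,1) → (2,2): 6 + 8 + 10 + 4 + 3 = 31.
For comparison, the top-then-right route costs 37.

31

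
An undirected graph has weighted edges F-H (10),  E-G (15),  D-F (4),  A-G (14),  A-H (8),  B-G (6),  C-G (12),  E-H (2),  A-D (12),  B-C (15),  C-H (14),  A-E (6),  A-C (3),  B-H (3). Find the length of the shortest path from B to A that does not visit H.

18

Some routes from B to A avoiding H:
B - C - A: 15 + 3 = 18
B - G - A: 6 + 14 = 20
B - G - C - A: 6 + 12 + 3 = 21
B - G - E - A: 6 + 15 + 6 = 27
The minimum is 18.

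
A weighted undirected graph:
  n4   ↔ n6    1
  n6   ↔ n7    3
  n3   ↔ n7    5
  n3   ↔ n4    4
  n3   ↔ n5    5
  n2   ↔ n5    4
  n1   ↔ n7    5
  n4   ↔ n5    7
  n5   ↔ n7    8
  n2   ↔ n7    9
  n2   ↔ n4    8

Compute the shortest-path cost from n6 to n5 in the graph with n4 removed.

Routes from n6 to n5 avoiding n4:
n6→n7→n3→n5: 3 + 5 + 5 = 13
n6→n7→n2→n5: 3 + 9 + 4 = 16
n6→n7→n5: 3 + 8 = 11
Shortest: 11.

11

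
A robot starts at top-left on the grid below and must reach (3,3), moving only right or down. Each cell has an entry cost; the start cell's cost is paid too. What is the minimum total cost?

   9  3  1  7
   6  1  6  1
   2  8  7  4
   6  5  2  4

28

Cheapest: [0,0] -> [0,1] -> [0,2] -> [1,2] -> [1,3] -> [2,3] -> [3,3]
  9 + 3 + 1 + 6 + 1 + 4 + 4 = 28
For comparison, the top-then-right route costs 29.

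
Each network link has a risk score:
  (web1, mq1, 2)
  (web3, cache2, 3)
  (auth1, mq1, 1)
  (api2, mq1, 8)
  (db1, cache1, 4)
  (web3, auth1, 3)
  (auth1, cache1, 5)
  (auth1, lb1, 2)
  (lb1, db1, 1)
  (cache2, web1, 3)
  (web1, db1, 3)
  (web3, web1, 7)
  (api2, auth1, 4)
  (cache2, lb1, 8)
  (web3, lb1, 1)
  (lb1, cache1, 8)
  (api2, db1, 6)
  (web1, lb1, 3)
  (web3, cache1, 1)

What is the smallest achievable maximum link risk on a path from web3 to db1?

1

Some routes from web3 to db1:
web3 - auth1 - mq1 - web1 - lb1 - db1: max(3, 1, 2, 3, 1) = 3
web3 - auth1 - lb1 - db1: max(3, 2, 1) = 3
web3 - lb1 - web1 - db1: max(1, 3, 3) = 3
web3 - lb1 - db1: max(1, 1) = 1
web3 - auth1 - mq1 - web1 - db1: max(3, 1, 2, 3) = 3
web3 - auth1 - lb1 - web1 - db1: max(3, 2, 3, 3) = 3
Best route has worst link 1.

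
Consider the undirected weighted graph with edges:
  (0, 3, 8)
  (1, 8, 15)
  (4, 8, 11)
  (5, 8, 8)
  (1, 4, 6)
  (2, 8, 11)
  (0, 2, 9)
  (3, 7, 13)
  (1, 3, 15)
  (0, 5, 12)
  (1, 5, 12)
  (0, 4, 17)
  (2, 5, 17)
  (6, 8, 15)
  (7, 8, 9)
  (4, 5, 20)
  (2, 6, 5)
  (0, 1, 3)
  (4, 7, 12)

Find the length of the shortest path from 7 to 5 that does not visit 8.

Checking several routes:
7 → 4 → 5: 12 + 20 = 32
7 → 4 → 1 → 5: 12 + 6 + 12 = 30
7 → 3 → 0 → 1 → 5: 13 + 8 + 3 + 12 = 36
7 → 4 → 1 → 0 → 5: 12 + 6 + 3 + 12 = 33
7 → 3 → 0 → 5: 13 + 8 + 12 = 33
Shortest: 30.

30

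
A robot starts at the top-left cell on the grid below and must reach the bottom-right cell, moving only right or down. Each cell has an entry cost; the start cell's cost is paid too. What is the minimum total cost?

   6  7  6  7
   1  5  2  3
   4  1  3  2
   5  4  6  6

One optimal route is [0,0] [1,0] [2,0] [2,1] [2,2] [2,3] [3,3].
Its cost is 6 + 1 + 4 + 1 + 3 + 2 + 6 = 23.
(Top row then right column would cost 37.)

23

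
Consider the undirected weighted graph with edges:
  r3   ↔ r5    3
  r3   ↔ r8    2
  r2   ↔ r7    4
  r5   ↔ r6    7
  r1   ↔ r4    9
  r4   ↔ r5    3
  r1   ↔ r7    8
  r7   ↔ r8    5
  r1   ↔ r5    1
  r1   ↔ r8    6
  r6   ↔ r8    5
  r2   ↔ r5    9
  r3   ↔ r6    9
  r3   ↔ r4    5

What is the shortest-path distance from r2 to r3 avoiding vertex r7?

Some routes from r2 to r3 avoiding r7:
r2 → r5 → r3: 9 + 3 = 12
r2 → r5 → r1 → r8 → r3: 9 + 1 + 6 + 2 = 18
r2 → r5 → r4 → r3: 9 + 3 + 5 = 17
The minimum is 12.

12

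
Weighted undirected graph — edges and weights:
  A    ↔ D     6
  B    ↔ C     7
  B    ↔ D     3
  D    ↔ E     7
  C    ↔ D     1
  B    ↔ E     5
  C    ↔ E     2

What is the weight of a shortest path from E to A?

9

Candidate routes:
E→C→D→A: 2 + 1 + 6 = 9
E→B→C→D→A: 5 + 7 + 1 + 6 = 19
E→C→B→D→A: 2 + 7 + 3 + 6 = 18
E→B→D→A: 5 + 3 + 6 = 14
E→D→A: 7 + 6 = 13
Best route has total 9.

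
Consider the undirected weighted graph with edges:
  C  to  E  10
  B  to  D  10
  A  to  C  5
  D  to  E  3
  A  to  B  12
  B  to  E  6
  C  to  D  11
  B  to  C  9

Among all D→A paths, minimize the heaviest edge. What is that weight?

9

Checking several routes:
D-B-E-C-A: max(10, 6, 10, 5) = 10
D-E-B-C-A: max(3, 6, 9, 5) = 9
D-B-C-A: max(10, 9, 5) = 10
Smallest bottleneck: 9.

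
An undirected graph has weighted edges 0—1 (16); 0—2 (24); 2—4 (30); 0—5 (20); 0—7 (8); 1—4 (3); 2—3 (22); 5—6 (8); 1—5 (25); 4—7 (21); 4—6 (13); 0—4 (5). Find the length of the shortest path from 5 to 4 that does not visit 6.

25

Checking several routes:
5 → 0 → 1 → 4: 20 + 16 + 3 = 39
5 → 1 → 4: 25 + 3 = 28
5 → 1 → 0 → 4: 25 + 16 + 5 = 46
5 → 0 → 4: 20 + 5 = 25
Shortest: 25.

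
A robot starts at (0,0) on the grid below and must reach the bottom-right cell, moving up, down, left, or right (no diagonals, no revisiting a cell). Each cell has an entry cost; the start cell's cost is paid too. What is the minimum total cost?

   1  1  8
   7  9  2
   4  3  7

Best path: [0,0] -> [0,1] -> [0,2] -> [1,2] -> [2,2]
Cost: 1 + 1 + 8 + 2 + 7 = 19

19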